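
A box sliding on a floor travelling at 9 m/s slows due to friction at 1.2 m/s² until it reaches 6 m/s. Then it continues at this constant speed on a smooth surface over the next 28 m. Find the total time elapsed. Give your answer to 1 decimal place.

7.2 s

Phase 1 (decelerating): v₀ = 9.00 m/s, a = -1.2 m/s².
v = v₀ + at → t = (6 − 9.00) / -1.2 = 2.50 s
v² = v₀² + 2aΔx → Δx = (6² − 9.00²)/(2·-1.2) = 18.8 m

Phase 2 (constant speed): v₀ = 6.00 m/s, a = 0 m/s².
Constant speed: t = d/v = 28/6.00 = 4.67 s
Total time = 2.50 + 4.67 = 7.17 s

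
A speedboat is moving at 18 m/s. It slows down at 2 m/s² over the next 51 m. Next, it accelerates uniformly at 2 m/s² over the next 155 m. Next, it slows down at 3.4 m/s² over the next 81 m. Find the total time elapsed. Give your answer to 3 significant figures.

15.6 s

Phase 1 (decelerating): v₀ = 18.0 m/s, a = -2 m/s².
v² = v₀² + 2aΔx = 18.0² + 2·-2·51 = 120 → v = 11.0 m/s
t = (v − v₀)/a = (11.0 − 18.0)/-2 = 3.52 s

Phase 2 (accelerating): v₀ = 11.0 m/s, a = 2 m/s².
v² = v₀² + 2aΔx = 11.0² + 2·2·155 = 740 → v = 27.2 m/s
t = (v − v₀)/a = (27.2 − 11.0)/2 = 8.12 s

Phase 3 (decelerating): v₀ = 27.2 m/s, a = -3.4 m/s².
v² = v₀² + 2aΔx = 27.2² + 2·-3.4·81 = 189 → v = 13.8 m/s
t = (v − v₀)/a = (13.8 − 27.2)/-3.4 = 3.96 s
Total time = 3.52 + 8.12 + 3.96 = 15.6 s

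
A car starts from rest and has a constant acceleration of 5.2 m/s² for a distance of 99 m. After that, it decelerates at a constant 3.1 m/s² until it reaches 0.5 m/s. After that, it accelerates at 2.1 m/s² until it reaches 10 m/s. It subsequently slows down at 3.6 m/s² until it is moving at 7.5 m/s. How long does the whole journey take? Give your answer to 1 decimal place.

Phase 1 (accelerating): v₀ = 0 m/s, a = 5.2 m/s².
v² = v₀² + 2aΔx = 0² + 2·5.2·99 = 1030 → v = 32.1 m/s
t = (v − v₀)/a = (32.1 − 0)/5.2 = 6.17 s

Phase 2 (decelerating): v₀ = 32.1 m/s, a = -3.1 m/s².
v = v₀ + at → t = (0.5 − 32.1) / -3.1 = 10.2 s
v² = v₀² + 2aΔx → Δx = (0.5² − 32.1²)/(2·-3.1) = 166 m

Phase 3 (accelerating): v₀ = 0.500 m/s, a = 2.1 m/s².
v = v₀ + at → t = (10 − 0.500) / 2.1 = 4.52 s
v² = v₀² + 2aΔx → Δx = (10² − 0.500²)/(2·2.1) = 23.8 m

Phase 4 (decelerating): v₀ = 10.0 m/s, a = -3.6 m/s².
v = v₀ + at → t = (7.5 − 10.0) / -3.6 = 0.694 s
v² = v₀² + 2aΔx → Δx = (7.5² − 10.0²)/(2·-3.6) = 6.08 m
Total time = 6.17 + 10.2 + 4.52 + 0.694 = 21.6 s

21.6 s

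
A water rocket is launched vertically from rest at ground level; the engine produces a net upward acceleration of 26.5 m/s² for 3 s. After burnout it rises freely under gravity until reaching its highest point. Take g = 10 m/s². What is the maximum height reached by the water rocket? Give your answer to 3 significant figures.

435 m

Phase 1 (powered ascent): v₀ = 0 m/s, a = 26.5 m/s².
v = v₀ + at = 0 + (26.5)(3) = 79.5 m/s
Δx = v₀t + ½at² = 0·3 + 0.5·26.5·3² = 119 m

Phase 2 (coasting upward): v₀ = 79.5 m/s, a = -10 m/s².
v = v₀ + at → t = (0 − 79.5) / -10 = 7.95 s
v² = v₀² + 2aΔx → Δx = (0² − 79.5²)/(2·-10) = 316 m
Maximum height = 119 + 316 = 435 m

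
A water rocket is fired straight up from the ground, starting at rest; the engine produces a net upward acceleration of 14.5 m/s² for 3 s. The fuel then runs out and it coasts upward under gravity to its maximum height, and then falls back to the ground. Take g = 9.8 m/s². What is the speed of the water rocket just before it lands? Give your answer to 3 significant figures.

56.3 m/s

Phase 1 (powered ascent): v₀ = 0 m/s, a = 14.5 m/s².
v = v₀ + at = 0 + (14.5)(3) = 43.5 m/s
Δx = v₀t + ½at² = 0·3 + 0.5·14.5·3² = 65.2 m

Phase 2 (coasting upward): v₀ = 43.5 m/s, a = -9.8 m/s².
v = v₀ + at → t = (0 − 43.5) / -9.8 = 4.44 s
v² = v₀² + 2aΔx → Δx = (0² − 43.5²)/(2·-9.8) = 96.5 m

Phase 3 (free fall): v₀ = 0 m/s, a = -9.8 m/s².
Falls 162 m from rest: t = √(2·162/9.8) = 5.75 s; v = g·t = 56.3 m/s.
Impact speed = 56.3 m/s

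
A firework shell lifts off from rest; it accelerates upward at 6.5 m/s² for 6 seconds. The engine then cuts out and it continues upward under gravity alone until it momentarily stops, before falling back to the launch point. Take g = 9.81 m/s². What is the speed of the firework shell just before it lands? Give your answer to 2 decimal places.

Phase 1 (powered ascent): v₀ = 0 m/s, a = 6.5 m/s².
v = v₀ + at = 0 + (6.5)(6) = 39.0 m/s
Δx = v₀t + ½at² = 0·6 + 0.5·6.5·6² = 117 m

Phase 2 (coasting upward): v₀ = 39.0 m/s, a = -9.81 m/s².
v = v₀ + at → t = (0 − 39.0) / -9.81 = 3.98 s
v² = v₀² + 2aΔx → Δx = (0² − 39.0²)/(2·-9.81) = 77.5 m

Phase 3 (free fall): v₀ = 0 m/s, a = -9.81 m/s².
Falls 195 m from rest: t = √(2·195/9.81) = 6.30 s; v = g·t = 61.8 m/s.
Impact speed = 61.8 m/s

61.78 m/s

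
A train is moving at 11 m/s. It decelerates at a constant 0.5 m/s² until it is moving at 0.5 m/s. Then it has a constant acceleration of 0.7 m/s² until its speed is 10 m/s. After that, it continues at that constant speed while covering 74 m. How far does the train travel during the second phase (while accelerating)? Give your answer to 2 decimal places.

Phase 1 (decelerating): v₀ = 11.0 m/s, a = -0.5 m/s².
v = v₀ + at → t = (0.5 − 11.0) / -0.5 = 21.0 s
v² = v₀² + 2aΔx → Δx = (0.5² − 11.0²)/(2·-0.5) = 121 m

Phase 2 (accelerating): v₀ = 0.500 m/s, a = 0.7 m/s².
v = v₀ + at → t = (10 − 0.500) / 0.7 = 13.6 s
v² = v₀² + 2aΔx → Δx = (10² − 0.500²)/(2·0.7) = 71.2 m
Distance in phase 2 = 71.2 m

71.25 m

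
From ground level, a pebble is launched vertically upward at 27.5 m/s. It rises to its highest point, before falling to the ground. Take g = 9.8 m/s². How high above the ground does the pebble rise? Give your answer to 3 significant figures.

Phase 1 (rising): v₀ = 27.5 m/s, a = -9.8 m/s².
v = v₀ + at → t = (0 − 27.5) / -9.8 = 2.81 s
v² = v₀² + 2aΔx → Δx = (0² − 27.5²)/(2·-9.8) = 38.6 m
Maximum height = 38.6 m

38.6 m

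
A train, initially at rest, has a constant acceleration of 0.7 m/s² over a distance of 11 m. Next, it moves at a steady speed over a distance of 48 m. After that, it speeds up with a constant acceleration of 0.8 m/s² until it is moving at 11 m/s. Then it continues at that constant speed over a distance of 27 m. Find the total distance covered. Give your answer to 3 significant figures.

Phase 1 (accelerating): v₀ = 0 m/s, a = 0.7 m/s².
v² = v₀² + 2aΔx = 0² + 2·0.7·11 = 15.4 → v = 3.92 m/s
t = (v − v₀)/a = (3.92 − 0)/0.7 = 5.61 s

Phase 2 (constant speed): v₀ = 3.92 m/s, a = 0 m/s².
Constant speed: t = d/v = 48/3.92 = 12.2 s

Phase 3 (accelerating): v₀ = 3.92 m/s, a = 0.8 m/s².
v = v₀ + at → t = (11 − 3.92) / 0.8 = 8.84 s
v² = v₀² + 2aΔx → Δx = (11² − 3.92²)/(2·0.8) = 66.0 m

Phase 4 (constant speed): v₀ = 11.0 m/s, a = 0 m/s².
Constant speed: t = d/v = 27/11.0 = 2.45 s
Total distance = 11.0 + 48.0 + 66.0 + 27.0 = 152 m

152 m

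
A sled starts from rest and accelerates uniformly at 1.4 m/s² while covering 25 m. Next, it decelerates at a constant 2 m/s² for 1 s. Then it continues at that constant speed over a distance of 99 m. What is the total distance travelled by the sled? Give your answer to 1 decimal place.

Phase 1 (accelerating): v₀ = 0 m/s, a = 1.4 m/s².
v² = v₀² + 2aΔx = 0² + 2·1.4·25 = 70.0 → v = 8.37 m/s
t = (v − v₀)/a = (8.37 − 0)/1.4 = 5.98 s

Phase 2 (decelerating): v₀ = 8.37 m/s, a = -2 m/s².
v = v₀ + at = 8.37 + (-2)(1) = 6.37 m/s
Δx = v₀t + ½at² = 8.37·1 + 0.5·-2·1² = 7.37 m

Phase 3 (constant speed): v₀ = 6.37 m/s, a = 0 m/s².
Constant speed: t = d/v = 99/6.37 = 15.5 s
Total distance = 25.0 + 7.37 + 99.0 = 131 m

131.4 m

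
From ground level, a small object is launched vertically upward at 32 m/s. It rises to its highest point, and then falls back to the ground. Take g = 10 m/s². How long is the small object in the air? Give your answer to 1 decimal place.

Phase 1 (rising): v₀ = 32.0 m/s, a = -10 m/s².
v = v₀ + at → t = (0 − 32.0) / -10 = 3.20 s
v² = v₀² + 2aΔx → Δx = (0² − 32.0²)/(2·-10) = 51.2 m

Phase 2 (falling): v₀ = 0 m/s, a = -10 m/s².
Falls 51.2 m from rest: t = √(2·51.2/10) = 3.20 s; v = g·t = 32.0 m/s.
Total time = 3.20 + 3.20 = 6.40 s

6.4 s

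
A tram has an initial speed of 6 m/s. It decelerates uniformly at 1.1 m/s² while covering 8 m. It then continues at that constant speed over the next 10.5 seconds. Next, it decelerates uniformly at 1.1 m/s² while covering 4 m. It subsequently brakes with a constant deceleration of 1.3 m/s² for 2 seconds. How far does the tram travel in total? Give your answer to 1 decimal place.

Phase 1 (decelerating): v₀ = 6.00 m/s, a = -1.1 m/s².
v² = v₀² + 2aΔx = 6.00² + 2·-1.1·8 = 18.4 → v = 4.29 m/s
t = (v − v₀)/a = (4.29 − 6.00)/-1.1 = 1.55 s

Phase 2 (constant speed): v₀ = 4.29 m/s, a = 0 m/s².
v = v₀ + at = 4.29 + (0)(10.5) = 4.29 m/s
Δx = v₀t + ½at² = 4.29·10.5 + 0.5·0·10.5² = 45.0 m

Phase 3 (decelerating): v₀ = 4.29 m/s, a = -1.1 m/s².
v² = v₀² + 2aΔx = 4.29² + 2·-1.1·4 = 9.60 → v = 3.10 m/s
t = (v − v₀)/a = (3.10 − 4.29)/-1.1 = 1.08 s

Phase 4 (decelerating): v₀ = 3.10 m/s, a = -1.3 m/s².
v = v₀ + at = 3.10 + (-1.3)(2) = 0.498 m/s
Δx = v₀t + ½at² = 3.10·2 + 0.5·-1.3·2² = 3.60 m
Total distance = 8.00 + 45.0 + 4.00 + 3.60 = 60.6 m

60.6 m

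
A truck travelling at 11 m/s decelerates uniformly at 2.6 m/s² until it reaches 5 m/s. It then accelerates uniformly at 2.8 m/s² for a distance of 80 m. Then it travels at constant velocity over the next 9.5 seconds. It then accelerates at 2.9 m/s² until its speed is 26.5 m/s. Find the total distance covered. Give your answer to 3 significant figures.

Phase 1 (decelerating): v₀ = 11.0 m/s, a = -2.6 m/s².
v = v₀ + at → t = (5 − 11.0) / -2.6 = 2.31 s
v² = v₀² + 2aΔx → Δx = (5² − 11.0²)/(2·-2.6) = 18.5 m

Phase 2 (accelerating): v₀ = 5.00 m/s, a = 2.8 m/s².
v² = v₀² + 2aΔx = 5.00² + 2·2.8·80 = 473 → v = 21.7 m/s
t = (v − v₀)/a = (21.7 − 5.00)/2.8 = 5.98 s

Phase 3 (constant speed): v₀ = 21.7 m/s, a = 0 m/s².
v = v₀ + at = 21.7 + (0)(9.5) = 21.7 m/s
Δx = v₀t + ½at² = 21.7·9.5 + 0.5·0·9.5² = 207 m

Phase 4 (accelerating): v₀ = 21.7 m/s, a = 2.9 m/s².
v = v₀ + at → t = (26.5 − 21.7) / 2.9 = 1.64 s
v² = v₀² + 2aΔx → Δx = (26.5² − 21.7²)/(2·2.9) = 39.5 m
Total distance = 18.5 + 80.0 + 207 + 39.5 = 345 m

345 m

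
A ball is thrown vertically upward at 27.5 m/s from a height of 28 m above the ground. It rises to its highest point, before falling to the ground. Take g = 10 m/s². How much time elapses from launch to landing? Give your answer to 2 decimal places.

Phase 1 (rising): v₀ = 27.5 m/s, a = -10 m/s².
v = v₀ + at → t = (0 − 27.5) / -10 = 2.75 s
v² = v₀² + 2aΔx → Δx = (0² − 27.5²)/(2·-10) = 37.8 m

Phase 2 (falling): v₀ = 0 m/s, a = -10 m/s².
Falls 65.8 m from rest: t = √(2·65.8/10) = 3.63 s; v = g·t = 36.3 m/s.
Total time = 2.75 + 3.63 = 6.38 s

6.38 s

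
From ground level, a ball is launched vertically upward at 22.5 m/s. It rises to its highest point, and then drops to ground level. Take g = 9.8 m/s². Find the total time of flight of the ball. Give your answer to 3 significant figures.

Phase 1 (rising): v₀ = 22.5 m/s, a = -9.8 m/s².
v = v₀ + at → t = (0 − 22.5) / -9.8 = 2.30 s
v² = v₀² + 2aΔx → Δx = (0² − 22.5²)/(2·-9.8) = 25.8 m

Phase 2 (falling): v₀ = 0 m/s, a = -9.8 m/s².
Falls 25.8 m from rest: t = √(2·25.8/9.8) = 2.30 s; v = g·t = 22.5 m/s.
Total time = 2.30 + 2.30 = 4.59 s

4.59 s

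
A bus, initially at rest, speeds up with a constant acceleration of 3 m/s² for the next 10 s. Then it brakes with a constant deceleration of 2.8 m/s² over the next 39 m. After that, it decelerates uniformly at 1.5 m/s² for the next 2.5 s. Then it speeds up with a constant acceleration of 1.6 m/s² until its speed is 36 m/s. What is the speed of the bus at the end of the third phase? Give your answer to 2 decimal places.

Phase 1 (accelerating): v₀ = 0 m/s, a = 3 m/s².
v = v₀ + at = 0 + (3)(10) = 30.0 m/s
Δx = v₀t + ½at² = 0·10 + 0.5·3·10² = 150 m

Phase 2 (decelerating): v₀ = 30.0 m/s, a = -2.8 m/s².
v² = v₀² + 2aΔx = 30.0² + 2·-2.8·39 = 682 → v = 26.1 m/s
t = (v − v₀)/a = (26.1 − 30.0)/-2.8 = 1.39 s

Phase 3 (decelerating): v₀ = 26.1 m/s, a = -1.5 m/s².
v = v₀ + at = 26.1 + (-1.5)(2.5) = 22.4 m/s
Δx = v₀t + ½at² = 26.1·2.5 + 0.5·-1.5·2.5² = 60.6 m
Speed at end of phase 3 = 22.4 m/s

22.36 m/s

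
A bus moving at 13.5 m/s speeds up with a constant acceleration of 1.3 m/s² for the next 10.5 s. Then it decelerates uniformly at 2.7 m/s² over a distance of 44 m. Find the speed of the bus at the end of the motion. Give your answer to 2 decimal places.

22.35 m/s

Phase 1 (accelerating): v₀ = 13.5 m/s, a = 1.3 m/s².
v = v₀ + at = 13.5 + (1.3)(10.5) = 27.1 m/s
Δx = v₀t + ½at² = 13.5·10.5 + 0.5·1.3·10.5² = 213 m

Phase 2 (decelerating): v₀ = 27.1 m/s, a = -2.7 m/s².
v² = v₀² + 2aΔx = 27.1² + 2·-2.7·44 = 500 → v = 22.3 m/s
t = (v − v₀)/a = (22.3 − 27.1)/-2.7 = 1.78 s
Final speed = 22.3 m/s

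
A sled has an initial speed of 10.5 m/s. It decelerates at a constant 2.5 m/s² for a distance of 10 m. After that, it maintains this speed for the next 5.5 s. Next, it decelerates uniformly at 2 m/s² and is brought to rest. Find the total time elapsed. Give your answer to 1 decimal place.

10.5 s

Phase 1 (decelerating): v₀ = 10.5 m/s, a = -2.5 m/s².
v² = v₀² + 2aΔx = 10.5² + 2·-2.5·10 = 60.2 → v = 7.76 m/s
t = (v − v₀)/a = (7.76 − 10.5)/-2.5 = 1.10 s

Phase 2 (constant speed): v₀ = 7.76 m/s, a = 0 m/s².
v = v₀ + at = 7.76 + (0)(5.5) = 7.76 m/s
Δx = v₀t + ½at² = 7.76·5.5 + 0.5·0·5.5² = 42.7 m

Phase 3 (decelerating): v₀ = 7.76 m/s, a = -2 m/s².
v = v₀ + at → t = (0 − 7.76) / -2 = 3.88 s
v² = v₀² + 2aΔx → Δx = (0² − 7.76²)/(2·-2) = 15.1 m
Total time = 1.10 + 5.50 + 3.88 = 10.5 s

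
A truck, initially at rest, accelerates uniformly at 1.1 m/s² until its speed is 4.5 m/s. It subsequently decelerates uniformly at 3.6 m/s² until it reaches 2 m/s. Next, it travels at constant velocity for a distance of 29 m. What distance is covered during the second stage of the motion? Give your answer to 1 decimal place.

2.3 m

Phase 1 (accelerating): v₀ = 0 m/s, a = 1.1 m/s².
v = v₀ + at → t = (4.5 − 0) / 1.1 = 4.09 s
v² = v₀² + 2aΔx → Δx = (4.5² − 0²)/(2·1.1) = 9.20 m

Phase 2 (decelerating): v₀ = 4.50 m/s, a = -3.6 m/s².
v = v₀ + at → t = (2 − 4.50) / -3.6 = 0.694 s
v² = v₀² + 2aΔx → Δx = (2² − 4.50²)/(2·-3.6) = 2.26 m
Distance in phase 2 = 2.26 m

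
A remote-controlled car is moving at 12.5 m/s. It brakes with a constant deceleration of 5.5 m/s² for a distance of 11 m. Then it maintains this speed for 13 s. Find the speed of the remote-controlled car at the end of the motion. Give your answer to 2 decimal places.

5.94 m/s

Phase 1 (decelerating): v₀ = 12.5 m/s, a = -5.5 m/s².
v² = v₀² + 2aΔx = 12.5² + 2·-5.5·11 = 35.2 → v = 5.94 m/s
t = (v − v₀)/a = (5.94 − 12.5)/-5.5 = 1.19 s

Phase 2 (constant speed): v₀ = 5.94 m/s, a = 0 m/s².
v = v₀ + at = 5.94 + (0)(13) = 5.94 m/s
Δx = v₀t + ½at² = 5.94·13 + 0.5·0·13² = 77.2 m
Final speed = 5.94 m/s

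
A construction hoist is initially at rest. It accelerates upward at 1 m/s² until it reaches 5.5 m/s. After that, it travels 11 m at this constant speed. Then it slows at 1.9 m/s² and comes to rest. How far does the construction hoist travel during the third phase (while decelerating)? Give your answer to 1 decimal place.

8.0 m

Phase 1 (accelerating): v₀ = 0 m/s, a = 1 m/s².
v = v₀ + at → t = (5.5 − 0) / 1 = 5.50 s
v² = v₀² + 2aΔx → Δx = (5.5² − 0²)/(2·1) = 15.1 m

Phase 2 (constant speed): v₀ = 5.50 m/s, a = 0 m/s².
Constant speed: t = d/v = 11/5.50 = 2.00 s

Phase 3 (decelerating): v₀ = 5.50 m/s, a = -1.9 m/s².
v = v₀ + at → t = (0 − 5.50) / -1.9 = 2.89 s
v² = v₀² + 2aΔx → Δx = (0² − 5.50²)/(2·-1.9) = 7.96 m
Distance in phase 3 = 7.96 m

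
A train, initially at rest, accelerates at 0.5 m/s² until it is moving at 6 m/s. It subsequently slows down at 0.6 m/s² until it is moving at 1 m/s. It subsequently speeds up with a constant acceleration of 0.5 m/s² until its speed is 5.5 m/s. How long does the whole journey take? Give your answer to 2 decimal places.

29.33 s

Phase 1 (accelerating): v₀ = 0 m/s, a = 0.5 m/s².
v = v₀ + at → t = (6 − 0) / 0.5 = 12.0 s
v² = v₀² + 2aΔx → Δx = (6² − 0²)/(2·0.5) = 36.0 m

Phase 2 (decelerating): v₀ = 6.00 m/s, a = -0.6 m/s².
v = v₀ + at → t = (1 − 6.00) / -0.6 = 8.33 s
v² = v₀² + 2aΔx → Δx = (1² − 6.00²)/(2·-0.6) = 29.2 m

Phase 3 (accelerating): v₀ = 1.00 m/s, a = 0.5 m/s².
v = v₀ + at → t = (5.5 − 1.00) / 0.5 = 9.00 s
v² = v₀² + 2aΔx → Δx = (5.5² − 1.00²)/(2·0.5) = 29.2 m
Total time = 12.0 + 8.33 + 9.00 = 29.3 s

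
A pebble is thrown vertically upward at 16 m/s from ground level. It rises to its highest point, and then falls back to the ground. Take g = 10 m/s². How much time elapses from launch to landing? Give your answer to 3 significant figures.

Phase 1 (rising): v₀ = 16.0 m/s, a = -10 m/s².
v = v₀ + at → t = (0 − 16.0) / -10 = 1.60 s
v² = v₀² + 2aΔx → Δx = (0² − 16.0²)/(2·-10) = 12.8 m

Phase 2 (falling): v₀ = 0 m/s, a = -10 m/s².
Falls 12.8 m from rest: t = √(2·12.8/10) = 1.60 s; v = g·t = 16.0 m/s.
Total time = 1.60 + 1.60 = 3.20 s

3.20 s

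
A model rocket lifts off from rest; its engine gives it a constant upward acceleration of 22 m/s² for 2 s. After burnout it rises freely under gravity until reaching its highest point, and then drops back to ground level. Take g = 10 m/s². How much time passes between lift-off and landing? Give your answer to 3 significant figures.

11.7 s

Phase 1 (powered ascent): v₀ = 0 m/s, a = 22 m/s².
v = v₀ + at = 0 + (22)(2) = 44.0 m/s
Δx = v₀t + ½at² = 0·2 + 0.5·22·2² = 44.0 m

Phase 2 (coasting upward): v₀ = 44.0 m/s, a = -10 m/s².
v = v₀ + at → t = (0 − 44.0) / -10 = 4.40 s
v² = v₀² + 2aΔx → Δx = (0² − 44.0²)/(2·-10) = 96.8 m

Phase 3 (free fall): v₀ = 0 m/s, a = -10 m/s².
Falls 141 m from rest: t = √(2·141/10) = 5.31 s; v = g·t = 53.1 m/s.
Total time = 2.00 + 4.40 + 5.31 = 11.7 s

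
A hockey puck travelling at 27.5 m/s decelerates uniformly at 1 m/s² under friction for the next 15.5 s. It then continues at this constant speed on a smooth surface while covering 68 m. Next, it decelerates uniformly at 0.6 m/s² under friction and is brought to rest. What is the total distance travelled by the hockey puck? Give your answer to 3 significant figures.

Phase 1 (decelerating): v₀ = 27.5 m/s, a = -1 m/s².
v = v₀ + at = 27.5 + (-1)(15.5) = 12.0 m/s
Δx = v₀t + ½at² = 27.5·15.5 + 0.5·-1·15.5² = 306 m

Phase 2 (constant speed): v₀ = 12.0 m/s, a = 0 m/s².
Constant speed: t = d/v = 68/12.0 = 5.67 s

Phase 3 (decelerating): v₀ = 12.0 m/s, a = -0.6 m/s².
v = v₀ + at → t = (0 − 12.0) / -0.6 = 20.0 s
v² = v₀² + 2aΔx → Δx = (0² − 12.0²)/(2·-0.6) = 120 m
Total distance = 306 + 68.0 + 120 = 494 m

494 m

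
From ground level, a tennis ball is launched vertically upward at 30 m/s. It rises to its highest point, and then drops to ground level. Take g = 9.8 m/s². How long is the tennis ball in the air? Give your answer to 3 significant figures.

Phase 1 (rising): v₀ = 30.0 m/s, a = -9.8 m/s².
v = v₀ + at → t = (0 − 30.0) / -9.8 = 3.06 s
v² = v₀² + 2aΔx → Δx = (0² − 30.0²)/(2·-9.8) = 45.9 m

Phase 2 (falling): v₀ = 0 m/s, a = -9.8 m/s².
Falls 45.9 m from rest: t = √(2·45.9/9.8) = 3.06 s; v = g·t = 30.0 m/s.
Total time = 3.06 + 3.06 = 6.12 s

6.12 s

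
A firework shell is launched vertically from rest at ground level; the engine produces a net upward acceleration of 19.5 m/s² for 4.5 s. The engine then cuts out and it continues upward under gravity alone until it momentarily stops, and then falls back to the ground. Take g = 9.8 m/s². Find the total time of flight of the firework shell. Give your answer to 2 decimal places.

Phase 1 (powered ascent): v₀ = 0 m/s, a = 19.5 m/s².
v = v₀ + at = 0 + (19.5)(4.5) = 87.8 m/s
Δx = v₀t + ½at² = 0·4.5 + 0.5·19.5·4.5² = 197 m

Phase 2 (coasting upward): v₀ = 87.8 m/s, a = -9.8 m/s².
v = v₀ + at → t = (0 − 87.8) / -9.8 = 8.95 s
v² = v₀² + 2aΔx → Δx = (0² − 87.8²)/(2·-9.8) = 393 m

Phase 3 (free fall): v₀ = 0 m/s, a = -9.8 m/s².
Falls 590 m from rest: t = √(2·590/9.8) = 11.0 s; v = g·t = 108 m/s.
Total time = 4.50 + 8.95 + 11.0 = 24.4 s

24.43 s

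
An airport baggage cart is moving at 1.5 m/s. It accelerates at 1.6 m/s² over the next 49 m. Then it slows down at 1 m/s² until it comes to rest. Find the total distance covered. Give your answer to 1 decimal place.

128.5 m

Phase 1 (accelerating): v₀ = 1.50 m/s, a = 1.6 m/s².
v² = v₀² + 2aΔx = 1.50² + 2·1.6·49 = 159 → v = 12.6 m/s
t = (v − v₀)/a = (12.6 − 1.50)/1.6 = 6.94 s

Phase 2 (decelerating): v₀ = 12.6 m/s, a = -1 m/s².
v = v₀ + at → t = (0 − 12.6) / -1 = 12.6 s
v² = v₀² + 2aΔx → Δx = (0² − 12.6²)/(2·-1) = 79.5 m
Total distance = 49.0 + 79.5 = 129 m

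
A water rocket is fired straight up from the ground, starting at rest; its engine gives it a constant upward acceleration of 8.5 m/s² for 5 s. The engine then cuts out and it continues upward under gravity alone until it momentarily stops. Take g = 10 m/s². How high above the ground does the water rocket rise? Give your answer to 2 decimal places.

Phase 1 (powered ascent): v₀ = 0 m/s, a = 8.5 m/s².
v = v₀ + at = 0 + (8.5)(5) = 42.5 m/s
Δx = v₀t + ½at² = 0·5 + 0.5·8.5·5² = 106 m

Phase 2 (coasting upward): v₀ = 42.5 m/s, a = -10 m/s².
v = v₀ + at → t = (0 − 42.5) / -10 = 4.25 s
v² = v₀² + 2aΔx → Δx = (0² − 42.5²)/(2·-10) = 90.3 m
Maximum height = 106 + 90.3 = 197 m

196.56 m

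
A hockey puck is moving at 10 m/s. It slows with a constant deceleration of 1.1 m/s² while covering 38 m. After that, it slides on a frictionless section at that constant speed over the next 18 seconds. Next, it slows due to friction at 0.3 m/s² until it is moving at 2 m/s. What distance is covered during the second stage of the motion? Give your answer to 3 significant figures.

72.9 m

Phase 1 (decelerating): v₀ = 10.0 m/s, a = -1.1 m/s².
v² = v₀² + 2aΔx = 10.0² + 2·-1.1·38 = 16.4 → v = 4.05 m/s
t = (v − v₀)/a = (4.05 − 10.0)/-1.1 = 5.41 s

Phase 2 (constant speed): v₀ = 4.05 m/s, a = 0 m/s².
v = v₀ + at = 4.05 + (0)(18) = 4.05 m/s
Δx = v₀t + ½at² = 4.05·18 + 0.5·0·18² = 72.9 m
Distance in phase 2 = 72.9 m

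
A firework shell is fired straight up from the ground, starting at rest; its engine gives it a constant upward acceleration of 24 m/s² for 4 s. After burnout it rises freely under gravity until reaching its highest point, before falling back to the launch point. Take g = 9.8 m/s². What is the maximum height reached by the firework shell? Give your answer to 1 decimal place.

Phase 1 (powered ascent): v₀ = 0 m/s, a = 24 m/s².
v = v₀ + at = 0 + (24)(4) = 96.0 m/s
Δx = v₀t + ½at² = 0·4 + 0.5·24·4² = 192 m

Phase 2 (coasting upward): v₀ = 96.0 m/s, a = -9.8 m/s².
v = v₀ + at → t = (0 − 96.0) / -9.8 = 9.80 s
v² = v₀² + 2aΔx → Δx = (0² − 96.0²)/(2·-9.8) = 470 m
Maximum height = 192 + 470 = 662 m

662.2 m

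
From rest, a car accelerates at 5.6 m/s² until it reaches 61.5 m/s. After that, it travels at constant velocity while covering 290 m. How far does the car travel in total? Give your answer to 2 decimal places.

627.70 m

Phase 1 (accelerating): v₀ = 0 m/s, a = 5.6 m/s².
v = v₀ + at → t = (61.5 − 0) / 5.6 = 11.0 s
v² = v₀² + 2aΔx → Δx = (61.5² − 0²)/(2·5.6) = 338 m

Phase 2 (constant speed): v₀ = 61.5 m/s, a = 0 m/s².
Constant speed: t = d/v = 290/61.5 = 4.72 s
Total distance = 338 + 290 = 628 m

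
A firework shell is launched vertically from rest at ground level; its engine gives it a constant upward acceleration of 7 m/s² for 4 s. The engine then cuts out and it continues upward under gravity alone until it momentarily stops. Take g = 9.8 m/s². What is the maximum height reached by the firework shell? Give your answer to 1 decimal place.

Phase 1 (powered ascent): v₀ = 0 m/s, a = 7 m/s².
v = v₀ + at = 0 + (7)(4) = 28.0 m/s
Δx = v₀t + ½at² = 0·4 + 0.5·7·4² = 56.0 m

Phase 2 (coasting upward): v₀ = 28.0 m/s, a = -9.8 m/s².
v = v₀ + at → t = (0 − 28.0) / -9.8 = 2.86 s
v² = v₀² + 2aΔx → Δx = (0² − 28.0²)/(2·-9.8) = 40.0 m
Maximum height = 56.0 + 40.0 = 96.0 m

96.0 m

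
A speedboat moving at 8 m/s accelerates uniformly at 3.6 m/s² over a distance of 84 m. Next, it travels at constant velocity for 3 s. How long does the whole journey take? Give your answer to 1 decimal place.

Phase 1 (accelerating): v₀ = 8.00 m/s, a = 3.6 m/s².
v² = v₀² + 2aΔx = 8.00² + 2·3.6·84 = 669 → v = 25.9 m/s
t = (v − v₀)/a = (25.9 − 8.00)/3.6 = 4.96 s

Phase 2 (constant speed): v₀ = 25.9 m/s, a = 0 m/s².
v = v₀ + at = 25.9 + (0)(3) = 25.9 m/s
Δx = v₀t + ½at² = 25.9·3 + 0.5·0·3² = 77.6 m
Total time = 4.96 + 3.00 = 7.96 s

8.0 s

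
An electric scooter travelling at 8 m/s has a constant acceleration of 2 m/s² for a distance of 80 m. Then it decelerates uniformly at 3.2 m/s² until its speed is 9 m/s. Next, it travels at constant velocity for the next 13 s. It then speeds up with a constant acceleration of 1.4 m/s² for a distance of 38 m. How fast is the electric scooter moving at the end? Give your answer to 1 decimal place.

Phase 1 (accelerating): v₀ = 8.00 m/s, a = 2 m/s².
v² = v₀² + 2aΔx = 8.00² + 2·2·80 = 384 → v = 19.6 m/s
t = (v − v₀)/a = (19.6 − 8.00)/2 = 5.80 s

Phase 2 (decelerating): v₀ = 19.6 m/s, a = -3.2 m/s².
v = v₀ + at → t = (9 − 19.6) / -3.2 = 3.31 s
v² = v₀² + 2aΔx → Δx = (9² − 19.6²)/(2·-3.2) = 47.3 m

Phase 3 (constant speed): v₀ = 9.00 m/s, a = 0 m/s².
v = v₀ + at = 9.00 + (0)(13) = 9.00 m/s
Δx = v₀t + ½at² = 9.00·13 + 0.5·0·13² = 117 m

Phase 4 (accelerating): v₀ = 9.00 m/s, a = 1.4 m/s².
v² = v₀² + 2aΔx = 9.00² + 2·1.4·38 = 187 → v = 13.7 m/s
t = (v − v₀)/a = (13.7 − 9.00)/1.4 = 3.35 s
Final speed = 13.7 m/s

13.7 m/s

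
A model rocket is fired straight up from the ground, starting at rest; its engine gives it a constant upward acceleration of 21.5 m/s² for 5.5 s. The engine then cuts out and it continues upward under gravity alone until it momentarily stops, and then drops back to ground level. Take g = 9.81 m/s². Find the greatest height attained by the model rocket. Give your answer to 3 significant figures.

Phase 1 (powered ascent): v₀ = 0 m/s, a = 21.5 m/s².
v = v₀ + at = 0 + (21.5)(5.5) = 118 m/s
Δx = v₀t + ½at² = 0·5.5 + 0.5·21.5·5.5² = 325 m

Phase 2 (coasting upward): v₀ = 118 m/s, a = -9.81 m/s².
v = v₀ + at → t = (0 − 118) / -9.81 = 12.1 s
v² = v₀² + 2aΔx → Δx = (0² − 118²)/(2·-9.81) = 713 m
Maximum height = 325 + 713 = 1040 m

1040 m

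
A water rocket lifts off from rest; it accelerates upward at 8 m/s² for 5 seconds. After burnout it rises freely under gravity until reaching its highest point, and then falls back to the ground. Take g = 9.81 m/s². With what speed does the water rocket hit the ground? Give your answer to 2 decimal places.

59.68 m/s

Phase 1 (powered ascent): v₀ = 0 m/s, a = 8 m/s².
v = v₀ + at = 0 + (8)(5) = 40.0 m/s
Δx = v₀t + ½at² = 0·5 + 0.5·8·5² = 100 m

Phase 2 (coasting upward): v₀ = 40.0 m/s, a = -9.81 m/s².
v = v₀ + at → t = (0 − 40.0) / -9.81 = 4.08 s
v² = v₀² + 2aΔx → Δx = (0² − 40.0²)/(2·-9.81) = 81.5 m

Phase 3 (free fall): v₀ = 0 m/s, a = -9.81 m/s².
Falls 182 m from rest: t = √(2·182/9.81) = 6.08 s; v = g·t = 59.7 m/s.
Impact speed = 59.7 m/s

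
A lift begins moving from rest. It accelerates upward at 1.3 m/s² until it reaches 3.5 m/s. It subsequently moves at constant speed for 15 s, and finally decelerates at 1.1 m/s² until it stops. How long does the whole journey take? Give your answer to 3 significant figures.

20.9 s

Phase 1 (accelerating): v₀ = 0 m/s, a = 1.3 m/s².
v = v₀ + at → t = (3.5 − 0) / 1.3 = 2.69 s
v² = v₀² + 2aΔx → Δx = (3.5² − 0²)/(2·1.3) = 4.71 m

Phase 2 (constant speed): v₀ = 3.50 m/s, a = 0 m/s².
v = v₀ + at = 3.50 + (0)(15) = 3.50 m/s
Δx = v₀t + ½at² = 3.50·15 + 0.5·0·15² = 52.5 m

Phase 3 (decelerating): v₀ = 3.50 m/s, a = -1.1 m/s².
v = v₀ + at → t = (0 − 3.50) / -1.1 = 3.18 s
v² = v₀² + 2aΔx → Δx = (0² − 3.50²)/(2·-1.1) = 5.57 m
Total time = 2.69 + 15.0 + 3.18 = 20.9 s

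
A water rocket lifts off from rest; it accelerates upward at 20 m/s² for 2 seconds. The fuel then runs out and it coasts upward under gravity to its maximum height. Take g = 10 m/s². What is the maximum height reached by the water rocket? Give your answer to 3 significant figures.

120 m

Phase 1 (powered ascent): v₀ = 0 m/s, a = 20 m/s².
v = v₀ + at = 0 + (20)(2) = 40.0 m/s
Δx = v₀t + ½at² = 0·2 + 0.5·20·2² = 40.0 m

Phase 2 (coasting upward): v₀ = 40.0 m/s, a = -10 m/s².
v = v₀ + at → t = (0 − 40.0) / -10 = 4.00 s
v² = v₀² + 2aΔx → Δx = (0² − 40.0²)/(2·-10) = 80.0 m
Maximum height = 40.0 + 80.0 = 120 m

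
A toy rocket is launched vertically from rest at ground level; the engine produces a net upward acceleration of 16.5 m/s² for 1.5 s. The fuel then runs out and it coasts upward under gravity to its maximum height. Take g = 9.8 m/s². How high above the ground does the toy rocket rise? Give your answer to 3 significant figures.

49.8 m

Phase 1 (powered ascent): v₀ = 0 m/s, a = 16.5 m/s².
v = v₀ + at = 0 + (16.5)(1.5) = 24.8 m/s
Δx = v₀t + ½at² = 0·1.5 + 0.5·16.5·1.5² = 18.6 m

Phase 2 (coasting upward): v₀ = 24.8 m/s, a = -9.8 m/s².
v = v₀ + at → t = (0 − 24.8) / -9.8 = 2.53 s
v² = v₀² + 2aΔx → Δx = (0² − 24.8²)/(2·-9.8) = 31.3 m
Maximum height = 18.6 + 31.3 = 49.8 m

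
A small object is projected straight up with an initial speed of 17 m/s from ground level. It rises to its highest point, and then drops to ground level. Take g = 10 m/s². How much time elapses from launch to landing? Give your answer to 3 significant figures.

Phase 1 (rising): v₀ = 17.0 m/s, a = -10 m/s².
v = v₀ + at → t = (0 − 17.0) / -10 = 1.70 s
v² = v₀² + 2aΔx → Δx = (0² − 17.0²)/(2·-10) = 14.4 m

Phase 2 (falling): v₀ = 0 m/s, a = -10 m/s².
Falls 14.4 m from rest: t = √(2·14.4/10) = 1.70 s; v = g·t = 17.0 m/s.
Total time = 1.70 + 1.70 = 3.40 s

3.40 s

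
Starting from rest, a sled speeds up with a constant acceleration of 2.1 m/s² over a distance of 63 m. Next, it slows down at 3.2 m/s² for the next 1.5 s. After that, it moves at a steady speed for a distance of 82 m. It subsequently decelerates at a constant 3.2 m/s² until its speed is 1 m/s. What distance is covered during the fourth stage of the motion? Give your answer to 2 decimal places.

Phase 1 (accelerating): v₀ = 0 m/s, a = 2.1 m/s².
v² = v₀² + 2aΔx = 0² + 2·2.1·63 = 265 → v = 16.3 m/s
t = (v − v₀)/a = (16.3 − 0)/2.1 = 7.75 s

Phase 2 (decelerating): v₀ = 16.3 m/s, a = -3.2 m/s².
v = v₀ + at = 16.3 + (-3.2)(1.5) = 11.5 m/s
Δx = v₀t + ½at² = 16.3·1.5 + 0.5·-3.2·1.5² = 20.8 m

Phase 3 (constant speed): v₀ = 11.5 m/s, a = 0 m/s².
Constant speed: t = d/v = 82/11.5 = 7.15 s

Phase 4 (decelerating): v₀ = 11.5 m/s, a = -3.2 m/s².
v = v₀ + at → t = (1 − 11.5) / -3.2 = 3.27 s
v² = v₀² + 2aΔx → Δx = (1² − 11.5²)/(2·-3.2) = 20.4 m
Distance in phase 4 = 20.4 m

20.39 m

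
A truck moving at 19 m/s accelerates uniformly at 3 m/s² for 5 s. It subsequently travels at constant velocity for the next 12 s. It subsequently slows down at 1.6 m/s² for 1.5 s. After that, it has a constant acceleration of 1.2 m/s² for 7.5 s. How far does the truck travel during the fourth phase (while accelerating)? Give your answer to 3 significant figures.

Phase 1 (accelerating): v₀ = 19.0 m/s, a = 3 m/s².
v = v₀ + at = 19.0 + (3)(5) = 34.0 m/s
Δx = v₀t + ½at² = 19.0·5 + 0.5·3·5² = 132 m

Phase 2 (constant speed): v₀ = 34.0 m/s, a = 0 m/s².
v = v₀ + at = 34.0 + (0)(12) = 34.0 m/s
Δx = v₀t + ½at² = 34.0·12 + 0.5·0·12² = 408 m

Phase 3 (decelerating): v₀ = 34.0 m/s, a = -1.6 m/s².
v = v₀ + at = 34.0 + (-1.6)(1.5) = 31.6 m/s
Δx = v₀t + ½at² = 34.0·1.5 + 0.5·-1.6·1.5² = 49.2 m

Phase 4 (accelerating): v₀ = 31.6 m/s, a = 1.2 m/s².
v = v₀ + at = 31.6 + (1.2)(7.5) = 40.6 m/s
Δx = v₀t + ½at² = 31.6·7.5 + 0.5·1.2·7.5² = 271 m
Distance in phase 4 = 271 m

271 m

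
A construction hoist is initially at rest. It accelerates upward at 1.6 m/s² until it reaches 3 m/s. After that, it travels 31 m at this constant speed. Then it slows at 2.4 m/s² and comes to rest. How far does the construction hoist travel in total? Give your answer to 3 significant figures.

35.7 m

Phase 1 (accelerating): v₀ = 0 m/s, a = 1.6 m/s².
v = v₀ + at → t = (3 − 0) / 1.6 = 1.88 s
v² = v₀² + 2aΔx → Δx = (3² − 0²)/(2·1.6) = 2.81 m

Phase 2 (constant speed): v₀ = 3.00 m/s, a = 0 m/s².
Constant speed: t = d/v = 31/3.00 = 10.3 s

Phase 3 (decelerating): v₀ = 3.00 m/s, a = -2.4 m/s².
v = v₀ + at → t = (0 − 3.00) / -2.4 = 1.25 s
v² = v₀² + 2aΔx → Δx = (0² − 3.00²)/(2·-2.4) = 1.88 m
Total distance = 2.81 + 31.0 + 1.88 = 35.7 m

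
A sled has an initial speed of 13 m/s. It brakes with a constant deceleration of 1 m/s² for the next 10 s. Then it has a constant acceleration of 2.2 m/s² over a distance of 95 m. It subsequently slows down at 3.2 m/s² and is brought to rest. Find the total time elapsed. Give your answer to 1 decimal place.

24.5 s

Phase 1 (decelerating): v₀ = 13.0 m/s, a = -1 m/s².
v = v₀ + at = 13.0 + (-1)(10) = 3.00 m/s
Δx = v₀t + ½at² = 13.0·10 + 0.5·-1·10² = 80.0 m

Phase 2 (accelerating): v₀ = 3.00 m/s, a = 2.2 m/s².
v² = v₀² + 2aΔx = 3.00² + 2·2.2·95 = 427 → v = 20.7 m/s
t = (v − v₀)/a = (20.7 − 3.00)/2.2 = 8.03 s

Phase 3 (decelerating): v₀ = 20.7 m/s, a = -3.2 m/s².
v = v₀ + at → t = (0 − 20.7) / -3.2 = 6.46 s
v² = v₀² + 2aΔx → Δx = (0² − 20.7²)/(2·-3.2) = 66.7 m
Total time = 10.0 + 8.03 + 6.46 = 24.5 s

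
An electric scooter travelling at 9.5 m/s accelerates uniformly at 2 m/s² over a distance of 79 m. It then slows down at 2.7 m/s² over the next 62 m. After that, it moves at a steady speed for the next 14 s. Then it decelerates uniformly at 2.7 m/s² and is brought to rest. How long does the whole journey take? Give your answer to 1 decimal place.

26.8 s

Phase 1 (accelerating): v₀ = 9.50 m/s, a = 2 m/s².
v² = v₀² + 2aΔx = 9.50² + 2·2·79 = 406 → v = 20.2 m/s
t = (v − v₀)/a = (20.2 − 9.50)/2 = 5.33 s

Phase 2 (decelerating): v₀ = 20.2 m/s, a = -2.7 m/s².
v² = v₀² + 2aΔx = 20.2² + 2·-2.7·62 = 71.4 → v = 8.45 m/s
t = (v − v₀)/a = (8.45 − 20.2)/-2.7 = 4.33 s

Phase 3 (constant speed): v₀ = 8.45 m/s, a = 0 m/s².
v = v₀ + at = 8.45 + (0)(14) = 8.45 m/s
Δx = v₀t + ½at² = 8.45·14 + 0.5·0·14² = 118 m

Phase 4 (decelerating): v₀ = 8.45 m/s, a = -2.7 m/s².
v = v₀ + at → t = (0 − 8.45) / -2.7 = 3.13 s
v² = v₀² + 2aΔx → Δx = (0² − 8.45²)/(2·-2.7) = 13.2 m
Total time = 5.33 + 4.33 + 14.0 + 3.13 = 26.8 s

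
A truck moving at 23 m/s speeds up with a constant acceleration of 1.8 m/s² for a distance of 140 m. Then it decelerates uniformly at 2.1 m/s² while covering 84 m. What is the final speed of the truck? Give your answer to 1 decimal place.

Phase 1 (accelerating): v₀ = 23.0 m/s, a = 1.8 m/s².
v² = v₀² + 2aΔx = 23.0² + 2·1.8·140 = 1030 → v = 32.1 m/s
t = (v − v₀)/a = (32.1 − 23.0)/1.8 = 5.08 s

Phase 2 (decelerating): v₀ = 32.1 m/s, a = -2.1 m/s².
v² = v₀² + 2aΔx = 32.1² + 2·-2.1·84 = 680 → v = 26.1 m/s
t = (v − v₀)/a = (26.1 − 32.1)/-2.1 = 2.89 s
Final speed = 26.1 m/s

26.1 m/s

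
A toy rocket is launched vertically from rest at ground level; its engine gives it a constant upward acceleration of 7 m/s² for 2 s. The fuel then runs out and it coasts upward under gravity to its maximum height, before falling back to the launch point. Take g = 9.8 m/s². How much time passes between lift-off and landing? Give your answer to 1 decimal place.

Phase 1 (powered ascent): v₀ = 0 m/s, a = 7 m/s².
v = v₀ + at = 0 + (7)(2) = 14.0 m/s
Δx = v₀t + ½at² = 0·2 + 0.5·7·2² = 14.0 m

Phase 2 (coasting upward): v₀ = 14.0 m/s, a = -9.8 m/s².
v = v₀ + at → t = (0 − 14.0) / -9.8 = 1.43 s
v² = v₀² + 2aΔx → Δx = (0² − 14.0²)/(2·-9.8) = 10.0 m

Phase 3 (free fall): v₀ = 0 m/s, a = -9.8 m/s².
Falls 24.0 m from rest: t = √(2·24.0/9.8) = 2.21 s; v = g·t = 21.7 m/s.
Total time = 2.00 + 1.43 + 2.21 = 5.64 s

5.6 s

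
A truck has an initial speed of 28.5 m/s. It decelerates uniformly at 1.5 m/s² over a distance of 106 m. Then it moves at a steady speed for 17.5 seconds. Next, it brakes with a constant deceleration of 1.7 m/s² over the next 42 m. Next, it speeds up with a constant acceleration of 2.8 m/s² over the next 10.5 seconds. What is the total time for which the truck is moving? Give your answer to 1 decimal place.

Phase 1 (decelerating): v₀ = 28.5 m/s, a = -1.5 m/s².
v² = v₀² + 2aΔx = 28.5² + 2·-1.5·106 = 494 → v = 22.2 m/s
t = (v − v₀)/a = (22.2 − 28.5)/-1.5 = 4.18 s

Phase 2 (constant speed): v₀ = 22.2 m/s, a = 0 m/s².
v = v₀ + at = 22.2 + (0)(17.5) = 22.2 m/s
Δx = v₀t + ½at² = 22.2·17.5 + 0.5·0·17.5² = 389 m

Phase 3 (decelerating): v₀ = 22.2 m/s, a = -1.7 m/s².
v² = v₀² + 2aΔx = 22.2² + 2·-1.7·42 = 351 → v = 18.7 m/s
t = (v − v₀)/a = (18.7 − 22.2)/-1.7 = 2.05 s

Phase 4 (accelerating): v₀ = 18.7 m/s, a = 2.8 m/s².
v = v₀ + at = 18.7 + (2.8)(10.5) = 48.1 m/s
Δx = v₀t + ½at² = 18.7·10.5 + 0.5·2.8·10.5² = 351 m
Total time = 4.18 + 17.5 + 2.05 + 10.5 = 34.2 s

34.2 s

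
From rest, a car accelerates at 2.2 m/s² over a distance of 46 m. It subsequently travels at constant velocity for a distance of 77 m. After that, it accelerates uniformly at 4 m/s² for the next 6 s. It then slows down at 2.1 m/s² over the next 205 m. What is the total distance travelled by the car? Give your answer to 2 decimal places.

485.36 m

Phase 1 (accelerating): v₀ = 0 m/s, a = 2.2 m/s².
v² = v₀² + 2aΔx = 0² + 2·2.2·46 = 202 → v = 14.2 m/s
t = (v − v₀)/a = (14.2 − 0)/2.2 = 6.47 s

Phase 2 (constant speed): v₀ = 14.2 m/s, a = 0 m/s².
Constant speed: t = d/v = 77/14.2 = 5.41 s

Phase 3 (accelerating): v₀ = 14.2 m/s, a = 4 m/s².
v = v₀ + at = 14.2 + (4)(6) = 38.2 m/s
Δx = v₀t + ½at² = 14.2·6 + 0.5·4·6² = 157 m

Phase 4 (decelerating): v₀ = 38.2 m/s, a = -2.1 m/s².
v² = v₀² + 2aΔx = 38.2² + 2·-2.1·205 = 600 → v = 24.5 m/s
t = (v − v₀)/a = (24.5 − 38.2)/-2.1 = 6.54 s
Total distance = 46.0 + 77.0 + 157 + 205 = 485 m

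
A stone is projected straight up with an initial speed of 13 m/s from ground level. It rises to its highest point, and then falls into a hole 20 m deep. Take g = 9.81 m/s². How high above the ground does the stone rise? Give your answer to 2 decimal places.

8.61 m

Phase 1 (rising): v₀ = 13.0 m/s, a = -9.81 m/s².
v = v₀ + at → t = (0 − 13.0) / -9.81 = 1.33 s
v² = v₀² + 2aΔx → Δx = (0² − 13.0²)/(2·-9.81) = 8.61 m
Maximum height = 8.61 m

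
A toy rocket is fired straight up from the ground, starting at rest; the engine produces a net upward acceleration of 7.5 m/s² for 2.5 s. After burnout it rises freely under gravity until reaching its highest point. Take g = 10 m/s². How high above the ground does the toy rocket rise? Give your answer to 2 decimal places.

Phase 1 (powered ascent): v₀ = 0 m/s, a = 7.5 m/s².
v = v₀ + at = 0 + (7.5)(2.5) = 18.8 m/s
Δx = v₀t + ½at² = 0·2.5 + 0.5·7.5·2.5² = 23.4 m

Phase 2 (coasting upward): v₀ = 18.8 m/s, a = -10 m/s².
v = v₀ + at → t = (0 − 18.8) / -10 = 1.88 s
v² = v₀² + 2aΔx → Δx = (0² − 18.8²)/(2·-10) = 17.6 m
Maximum height = 23.4 + 17.6 = 41.0 m

41.02 m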